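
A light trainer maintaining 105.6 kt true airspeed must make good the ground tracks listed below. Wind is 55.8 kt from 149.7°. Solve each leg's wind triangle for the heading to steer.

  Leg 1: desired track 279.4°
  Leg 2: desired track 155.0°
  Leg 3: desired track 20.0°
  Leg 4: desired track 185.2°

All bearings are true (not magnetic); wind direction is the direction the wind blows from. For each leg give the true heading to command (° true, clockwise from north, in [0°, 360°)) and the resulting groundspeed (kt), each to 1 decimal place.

Leg 1: desired track 279.4°; wind correction -24.0° → command heading 255.4°, groundspeed 132.1 kt
Leg 2: desired track 155.0°; wind correction -2.8° → command heading 152.2°, groundspeed 49.9 kt
Leg 3: desired track 20.0°; wind correction +24.0° → command heading 44.0°, groundspeed 132.1 kt
Leg 4: desired track 185.2°; wind correction -17.9° → command heading 167.3°, groundspeed 55.1 kt

Leg 1: heading=255.4°, groundspeed=132.1 kt
Leg 2: heading=152.2°, groundspeed=49.9 kt
Leg 3: heading=44.0°, groundspeed=132.1 kt
Leg 4: heading=167.3°, groundspeed=55.1 kt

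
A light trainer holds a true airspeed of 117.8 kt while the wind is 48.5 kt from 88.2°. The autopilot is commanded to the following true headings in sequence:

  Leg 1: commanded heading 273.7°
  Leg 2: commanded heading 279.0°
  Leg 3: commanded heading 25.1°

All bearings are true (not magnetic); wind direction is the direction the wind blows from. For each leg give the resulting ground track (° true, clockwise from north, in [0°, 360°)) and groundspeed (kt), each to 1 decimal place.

Leg 1: track=272.1°, groundspeed=166.1 kt
Leg 2: track=275.9°, groundspeed=165.7 kt
Leg 3: track=0.8°, groundspeed=105.2 kt

Leg 1: heading 273.7°; drift -1.6° → track 272.1°, groundspeed 166.1 kt
Leg 2: heading 279.0°; drift -3.1° → track 275.9°, groundspeed 165.7 kt
Leg 3: heading 25.1°; drift -24.3° → track 0.8°, groundspeed 105.2 kt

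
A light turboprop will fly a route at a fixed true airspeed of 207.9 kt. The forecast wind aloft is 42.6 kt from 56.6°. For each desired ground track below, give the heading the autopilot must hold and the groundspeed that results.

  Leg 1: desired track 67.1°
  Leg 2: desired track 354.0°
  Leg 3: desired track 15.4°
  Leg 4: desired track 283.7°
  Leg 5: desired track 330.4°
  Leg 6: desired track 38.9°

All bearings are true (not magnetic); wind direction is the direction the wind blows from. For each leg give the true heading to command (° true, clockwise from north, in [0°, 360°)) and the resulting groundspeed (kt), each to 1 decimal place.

Leg 1: desired track 67.1°; wind correction -2.1° → command heading 65.0°, groundspeed 165.9 kt
Leg 2: desired track 354.0°; wind correction +10.5° → command heading 4.5°, groundspeed 184.8 kt
Leg 3: desired track 15.4°; wind correction +7.8° → command heading 23.2°, groundspeed 173.9 kt
Leg 4: desired track 283.7°; wind correction +8.6° → command heading 292.3°, groundspeed 234.5 kt
Leg 5: desired track 330.4°; wind correction +11.8° → command heading 342.2°, groundspeed 200.7 kt
Leg 6: desired track 38.9°; wind correction +3.6° → command heading 42.5°, groundspeed 166.9 kt

Leg 1: heading=65.0°, groundspeed=165.9 kt
Leg 2: heading=4.5°, groundspeed=184.8 kt
Leg 3: heading=23.2°, groundspeed=173.9 kt
Leg 4: heading=292.3°, groundspeed=234.5 kt
Leg 5: heading=342.2°, groundspeed=200.7 kt
Leg 6: heading=42.5°, groundspeed=166.9 kt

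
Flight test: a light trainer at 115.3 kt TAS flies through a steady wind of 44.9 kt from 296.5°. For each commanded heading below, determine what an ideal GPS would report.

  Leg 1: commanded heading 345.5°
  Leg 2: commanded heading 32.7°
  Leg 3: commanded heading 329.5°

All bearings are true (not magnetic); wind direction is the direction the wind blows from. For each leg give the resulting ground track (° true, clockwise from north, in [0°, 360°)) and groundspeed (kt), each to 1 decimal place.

Leg 1: heading 345.5°; drift +21.5° → track 7.0°, groundspeed 92.3 kt
Leg 2: heading 32.7°; drift +20.4° → track 53.1°, groundspeed 128.2 kt
Leg 3: heading 329.5°; drift +17.5° → track 347.0°, groundspeed 81.4 kt

Leg 1: track=7.0°, groundspeed=92.3 kt
Leg 2: track=53.1°, groundspeed=128.2 kt
Leg 3: track=347.0°, groundspeed=81.4 kt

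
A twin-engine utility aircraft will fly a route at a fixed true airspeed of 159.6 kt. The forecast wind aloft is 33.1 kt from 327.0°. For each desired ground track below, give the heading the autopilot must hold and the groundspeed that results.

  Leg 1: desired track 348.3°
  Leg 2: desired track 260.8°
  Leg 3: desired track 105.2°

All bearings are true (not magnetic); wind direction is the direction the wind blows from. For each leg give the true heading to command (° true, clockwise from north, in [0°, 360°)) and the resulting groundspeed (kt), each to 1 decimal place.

Leg 1: heading=344.0°, groundspeed=128.3 kt
Leg 2: heading=271.7°, groundspeed=143.3 kt
Leg 3: heading=97.3°, groundspeed=182.7 kt

Leg 1: desired track 348.3°; wind correction -4.3° → command heading 344.0°, groundspeed 128.3 kt
Leg 2: desired track 260.8°; wind correction +10.9° → command heading 271.7°, groundspeed 143.3 kt
Leg 3: desired track 105.2°; wind correction -7.9° → command heading 97.3°, groundspeed 182.7 kt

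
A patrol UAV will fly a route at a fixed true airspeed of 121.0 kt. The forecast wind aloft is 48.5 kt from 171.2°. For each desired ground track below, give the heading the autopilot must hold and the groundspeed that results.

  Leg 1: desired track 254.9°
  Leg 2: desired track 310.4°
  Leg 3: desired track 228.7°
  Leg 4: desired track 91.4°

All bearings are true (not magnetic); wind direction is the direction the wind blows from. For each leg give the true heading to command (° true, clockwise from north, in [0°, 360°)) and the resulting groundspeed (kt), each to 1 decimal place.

Leg 1: heading=231.4°, groundspeed=105.7 kt
Leg 2: heading=295.2°, groundspeed=153.5 kt
Leg 3: heading=208.9°, groundspeed=87.8 kt
Leg 4: heading=114.6°, groundspeed=102.6 kt

Leg 1: desired track 254.9°; wind correction -23.5° → command heading 231.4°, groundspeed 105.7 kt
Leg 2: desired track 310.4°; wind correction -15.2° → command heading 295.2°, groundspeed 153.5 kt
Leg 3: desired track 228.7°; wind correction -19.8° → command heading 208.9°, groundspeed 87.8 kt
Leg 4: desired track 91.4°; wind correction +23.2° → command heading 114.6°, groundspeed 102.6 kt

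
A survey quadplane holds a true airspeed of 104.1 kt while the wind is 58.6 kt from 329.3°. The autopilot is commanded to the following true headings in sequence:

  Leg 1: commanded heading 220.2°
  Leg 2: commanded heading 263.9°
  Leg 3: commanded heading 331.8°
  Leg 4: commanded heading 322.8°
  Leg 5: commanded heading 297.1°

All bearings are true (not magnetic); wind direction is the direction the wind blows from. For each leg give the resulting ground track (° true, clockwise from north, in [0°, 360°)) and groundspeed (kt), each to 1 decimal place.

Leg 1: track=196.0°, groundspeed=135.1 kt
Leg 2: track=230.1°, groundspeed=95.9 kt
Leg 3: track=335.0°, groundspeed=45.6 kt
Leg 4: track=314.6°, groundspeed=46.4 kt
Leg 5: track=267.3°, groundspeed=62.8 kt

Leg 1: heading 220.2°; drift -24.2° → track 196.0°, groundspeed 135.1 kt
Leg 2: heading 263.9°; drift -33.8° → track 230.1°, groundspeed 95.9 kt
Leg 3: heading 331.8°; drift +3.2° → track 335.0°, groundspeed 45.6 kt
Leg 4: heading 322.8°; drift -8.2° → track 314.6°, groundspeed 46.4 kt
Leg 5: heading 297.1°; drift -29.8° → track 267.3°, groundspeed 62.8 kt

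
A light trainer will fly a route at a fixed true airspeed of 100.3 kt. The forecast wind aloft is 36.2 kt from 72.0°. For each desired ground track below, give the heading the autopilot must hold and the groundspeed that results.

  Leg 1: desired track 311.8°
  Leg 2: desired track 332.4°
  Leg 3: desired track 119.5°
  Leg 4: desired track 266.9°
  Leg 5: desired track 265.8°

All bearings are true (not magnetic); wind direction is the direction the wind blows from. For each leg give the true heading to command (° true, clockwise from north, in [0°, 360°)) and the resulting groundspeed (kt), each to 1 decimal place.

Leg 1: heading=330.0°, groundspeed=113.5 kt
Leg 2: heading=353.2°, groundspeed=99.8 kt
Leg 3: heading=104.1°, groundspeed=72.2 kt
Leg 4: heading=272.2°, groundspeed=134.8 kt
Leg 5: heading=270.7°, groundspeed=135.1 kt

Leg 1: desired track 311.8°; wind correction +18.2° → command heading 330.0°, groundspeed 113.5 kt
Leg 2: desired track 332.4°; wind correction +20.8° → command heading 353.2°, groundspeed 99.8 kt
Leg 3: desired track 119.5°; wind correction -15.4° → command heading 104.1°, groundspeed 72.2 kt
Leg 4: desired track 266.9°; wind correction +5.3° → command heading 272.2°, groundspeed 134.8 kt
Leg 5: desired track 265.8°; wind correction +4.9° → command heading 270.7°, groundspeed 135.1 kt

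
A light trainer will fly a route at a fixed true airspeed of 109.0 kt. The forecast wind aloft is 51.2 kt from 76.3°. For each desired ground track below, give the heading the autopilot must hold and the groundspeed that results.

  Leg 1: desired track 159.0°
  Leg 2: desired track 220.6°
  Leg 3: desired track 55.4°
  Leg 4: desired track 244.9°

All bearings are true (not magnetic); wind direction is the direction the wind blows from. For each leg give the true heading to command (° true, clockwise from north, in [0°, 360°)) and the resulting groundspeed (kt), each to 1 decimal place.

Leg 1: desired track 159.0°; wind correction -27.8° → command heading 131.2°, groundspeed 89.9 kt
Leg 2: desired track 220.6°; wind correction -15.9° → command heading 204.7°, groundspeed 146.4 kt
Leg 3: desired track 55.4°; wind correction +9.6° → command heading 65.0°, groundspeed 59.6 kt
Leg 4: desired track 244.9°; wind correction -5.3° → command heading 239.6°, groundspeed 158.7 kt

Leg 1: heading=131.2°, groundspeed=89.9 kt
Leg 2: heading=204.7°, groundspeed=146.4 kt
Leg 3: heading=65.0°, groundspeed=59.6 kt
Leg 4: heading=239.6°, groundspeed=158.7 kt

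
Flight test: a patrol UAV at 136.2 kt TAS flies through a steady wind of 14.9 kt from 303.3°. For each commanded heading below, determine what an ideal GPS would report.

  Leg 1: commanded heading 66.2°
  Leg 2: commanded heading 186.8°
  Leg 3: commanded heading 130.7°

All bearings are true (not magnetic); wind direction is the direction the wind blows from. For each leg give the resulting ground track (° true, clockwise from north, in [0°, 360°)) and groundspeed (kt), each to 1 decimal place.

Leg 1: heading 66.2°; drift +5.0° → track 71.2°, groundspeed 144.8 kt
Leg 2: heading 186.8°; drift -5.3° → track 181.5°, groundspeed 143.5 kt
Leg 3: heading 130.7°; drift -0.7° → track 130.0°, groundspeed 151.0 kt

Leg 1: track=71.2°, groundspeed=144.8 kt
Leg 2: track=181.5°, groundspeed=143.5 kt
Leg 3: track=130.0°, groundspeed=151.0 kt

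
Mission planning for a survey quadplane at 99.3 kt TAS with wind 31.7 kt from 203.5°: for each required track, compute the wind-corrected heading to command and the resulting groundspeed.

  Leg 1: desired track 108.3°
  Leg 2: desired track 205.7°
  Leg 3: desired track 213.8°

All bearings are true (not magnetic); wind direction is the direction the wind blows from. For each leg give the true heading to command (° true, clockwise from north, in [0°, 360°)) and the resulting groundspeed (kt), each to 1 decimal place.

Leg 1: desired track 108.3°; wind correction +18.5° → command heading 126.8°, groundspeed 97.0 kt
Leg 2: desired track 205.7°; wind correction -0.7° → command heading 205.0°, groundspeed 67.6 kt
Leg 3: desired track 213.8°; wind correction -3.3° → command heading 210.5°, groundspeed 67.9 kt

Leg 1: heading=126.8°, groundspeed=97.0 kt
Leg 2: heading=205.0°, groundspeed=67.6 kt
Leg 3: heading=210.5°, groundspeed=67.9 kt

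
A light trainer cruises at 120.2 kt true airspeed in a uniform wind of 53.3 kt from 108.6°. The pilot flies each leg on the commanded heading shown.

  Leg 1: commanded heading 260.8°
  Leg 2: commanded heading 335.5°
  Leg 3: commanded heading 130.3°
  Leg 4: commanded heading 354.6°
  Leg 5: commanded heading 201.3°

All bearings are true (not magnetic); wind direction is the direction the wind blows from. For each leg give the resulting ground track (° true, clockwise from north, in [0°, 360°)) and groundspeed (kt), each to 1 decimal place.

Leg 1: heading 260.8°; drift +8.4° → track 269.2°, groundspeed 169.2 kt
Leg 2: heading 335.5°; drift -14.0° → track 321.5°, groundspeed 161.4 kt
Leg 3: heading 130.3°; drift +15.6° → track 145.9°, groundspeed 73.4 kt
Leg 4: heading 354.6°; drift -18.9° → track 335.7°, groundspeed 150.0 kt
Leg 5: heading 201.3°; drift +23.5° → track 224.8°, groundspeed 133.8 kt

Leg 1: track=269.2°, groundspeed=169.2 kt
Leg 2: track=321.5°, groundspeed=161.4 kt
Leg 3: track=145.9°, groundspeed=73.4 kt
Leg 4: track=335.7°, groundspeed=150.0 kt
Leg 5: track=224.8°, groundspeed=133.8 kt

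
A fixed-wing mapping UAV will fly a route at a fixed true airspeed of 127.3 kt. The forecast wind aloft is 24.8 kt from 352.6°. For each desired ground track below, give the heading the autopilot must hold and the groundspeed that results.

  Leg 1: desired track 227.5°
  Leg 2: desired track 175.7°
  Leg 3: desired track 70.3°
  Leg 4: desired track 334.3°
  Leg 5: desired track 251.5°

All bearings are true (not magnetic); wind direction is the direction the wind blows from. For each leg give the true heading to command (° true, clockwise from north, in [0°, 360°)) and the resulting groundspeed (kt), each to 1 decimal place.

Leg 1: desired track 227.5°; wind correction +9.2° → command heading 236.7°, groundspeed 139.9 kt
Leg 2: desired track 175.7°; wind correction +0.6° → command heading 176.3°, groundspeed 152.1 kt
Leg 3: desired track 70.3°; wind correction -11.0° → command heading 59.3°, groundspeed 119.7 kt
Leg 4: desired track 334.3°; wind correction +3.5° → command heading 337.8°, groundspeed 103.5 kt
Leg 5: desired track 251.5°; wind correction +11.0° → command heading 262.5°, groundspeed 129.7 kt

Leg 1: heading=236.7°, groundspeed=139.9 kt
Leg 2: heading=176.3°, groundspeed=152.1 kt
Leg 3: heading=59.3°, groundspeed=119.7 kt
Leg 4: heading=337.8°, groundspeed=103.5 kt
Leg 5: heading=262.5°, groundspeed=129.7 kt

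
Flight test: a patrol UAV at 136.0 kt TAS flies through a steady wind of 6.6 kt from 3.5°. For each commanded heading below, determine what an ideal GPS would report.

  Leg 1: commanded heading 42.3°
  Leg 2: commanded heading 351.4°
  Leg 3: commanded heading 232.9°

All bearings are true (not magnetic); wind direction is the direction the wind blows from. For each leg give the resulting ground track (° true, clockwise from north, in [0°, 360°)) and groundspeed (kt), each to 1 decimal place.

Leg 1: heading 42.3°; drift +1.8° → track 44.1°, groundspeed 130.9 kt
Leg 2: heading 351.4°; drift -0.6° → track 350.8°, groundspeed 129.6 kt
Leg 3: heading 232.9°; drift -2.0° → track 230.9°, groundspeed 140.4 kt

Leg 1: track=44.1°, groundspeed=130.9 kt
Leg 2: track=350.8°, groundspeed=129.6 kt
Leg 3: track=230.9°, groundspeed=140.4 kt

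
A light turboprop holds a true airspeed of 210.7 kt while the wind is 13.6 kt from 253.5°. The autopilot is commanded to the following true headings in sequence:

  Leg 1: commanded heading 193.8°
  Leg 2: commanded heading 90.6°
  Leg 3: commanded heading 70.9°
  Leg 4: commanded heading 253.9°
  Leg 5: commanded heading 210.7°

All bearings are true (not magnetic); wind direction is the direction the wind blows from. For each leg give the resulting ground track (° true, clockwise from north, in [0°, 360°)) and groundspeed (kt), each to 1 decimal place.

Leg 1: heading 193.8°; drift -3.3° → track 190.5°, groundspeed 204.2 kt
Leg 2: heading 90.6°; drift -1.0° → track 89.6°, groundspeed 223.7 kt
Leg 3: heading 70.9°; drift +0.2° → track 71.1°, groundspeed 224.3 kt
Leg 4: heading 253.9°; drift +0.0° → track 253.9°, groundspeed 197.1 kt
Leg 5: heading 210.7°; drift -2.6° → track 208.1°, groundspeed 200.9 kt

Leg 1: track=190.5°, groundspeed=204.2 kt
Leg 2: track=89.6°, groundspeed=223.7 kt
Leg 3: track=71.1°, groundspeed=224.3 kt
Leg 4: track=253.9°, groundspeed=197.1 kt
Leg 5: track=208.1°, groundspeed=200.9 kt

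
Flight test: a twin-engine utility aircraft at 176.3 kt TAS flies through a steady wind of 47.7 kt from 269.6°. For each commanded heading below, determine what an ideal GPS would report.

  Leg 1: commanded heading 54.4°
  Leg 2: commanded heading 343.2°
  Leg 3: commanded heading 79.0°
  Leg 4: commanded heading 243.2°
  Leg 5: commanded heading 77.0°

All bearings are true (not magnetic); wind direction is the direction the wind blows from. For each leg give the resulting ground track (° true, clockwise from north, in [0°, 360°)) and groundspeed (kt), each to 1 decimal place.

Leg 1: heading 54.4°; drift +7.3° → track 61.7°, groundspeed 217.0 kt
Leg 2: heading 343.2°; drift +15.7° → track 358.9°, groundspeed 169.1 kt
Leg 3: heading 79.0°; drift +2.3° → track 81.3°, groundspeed 223.4 kt
Leg 4: heading 243.2°; drift -9.0° → track 234.2°, groundspeed 135.2 kt
Leg 5: heading 77.0°; drift +2.7° → track 79.7°, groundspeed 223.1 kt

Leg 1: track=61.7°, groundspeed=217.0 kt
Leg 2: track=358.9°, groundspeed=169.1 kt
Leg 3: track=81.3°, groundspeed=223.4 kt
Leg 4: track=234.2°, groundspeed=135.2 kt
Leg 5: track=79.7°, groundspeed=223.1 kt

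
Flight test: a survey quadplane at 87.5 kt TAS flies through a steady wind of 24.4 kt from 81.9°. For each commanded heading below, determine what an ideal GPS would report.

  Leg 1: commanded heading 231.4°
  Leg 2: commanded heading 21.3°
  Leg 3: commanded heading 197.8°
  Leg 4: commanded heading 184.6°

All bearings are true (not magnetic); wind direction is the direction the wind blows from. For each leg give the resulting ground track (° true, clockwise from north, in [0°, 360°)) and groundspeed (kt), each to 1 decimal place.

Leg 1: track=237.9°, groundspeed=109.2 kt
Leg 2: track=5.6°, groundspeed=78.5 kt
Leg 3: track=210.4°, groundspeed=100.6 kt
Leg 4: track=199.0°, groundspeed=95.9 kt

Leg 1: heading 231.4°; drift +6.5° → track 237.9°, groundspeed 109.2 kt
Leg 2: heading 21.3°; drift -15.7° → track 5.6°, groundspeed 78.5 kt
Leg 3: heading 197.8°; drift +12.6° → track 210.4°, groundspeed 100.6 kt
Leg 4: heading 184.6°; drift +14.4° → track 199.0°, groundspeed 95.9 kt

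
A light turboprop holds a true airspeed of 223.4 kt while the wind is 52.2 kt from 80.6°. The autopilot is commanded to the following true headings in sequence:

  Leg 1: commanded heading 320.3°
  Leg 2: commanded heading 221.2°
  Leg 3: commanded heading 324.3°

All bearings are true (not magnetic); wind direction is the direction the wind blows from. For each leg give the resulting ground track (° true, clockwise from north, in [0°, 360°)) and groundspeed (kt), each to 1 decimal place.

Leg 1: track=310.1°, groundspeed=253.8 kt
Leg 2: track=228.4°, groundspeed=265.8 kt
Leg 3: track=313.6°, groundspeed=250.9 kt

Leg 1: heading 320.3°; drift -10.2° → track 310.1°, groundspeed 253.8 kt
Leg 2: heading 221.2°; drift +7.2° → track 228.4°, groundspeed 265.8 kt
Leg 3: heading 324.3°; drift -10.7° → track 313.6°, groundspeed 250.9 kt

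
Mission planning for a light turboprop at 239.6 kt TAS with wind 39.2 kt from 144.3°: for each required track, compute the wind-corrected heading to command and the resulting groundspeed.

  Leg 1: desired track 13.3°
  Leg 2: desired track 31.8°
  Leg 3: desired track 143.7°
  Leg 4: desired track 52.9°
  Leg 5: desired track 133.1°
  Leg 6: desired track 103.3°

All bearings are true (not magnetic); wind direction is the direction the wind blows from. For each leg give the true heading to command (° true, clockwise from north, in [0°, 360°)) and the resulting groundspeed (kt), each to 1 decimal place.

Leg 1: heading=20.4°, groundspeed=263.5 kt
Leg 2: heading=40.5°, groundspeed=251.8 kt
Leg 3: heading=143.8°, groundspeed=200.4 kt
Leg 4: heading=62.3°, groundspeed=237.3 kt
Leg 5: heading=134.9°, groundspeed=201.0 kt
Leg 6: heading=109.5°, groundspeed=208.6 kt

Leg 1: desired track 13.3°; wind correction +7.1° → command heading 20.4°, groundspeed 263.5 kt
Leg 2: desired track 31.8°; wind correction +8.7° → command heading 40.5°, groundspeed 251.8 kt
Leg 3: desired track 143.7°; wind correction +0.1° → command heading 143.8°, groundspeed 200.4 kt
Leg 4: desired track 52.9°; wind correction +9.4° → command heading 62.3°, groundspeed 237.3 kt
Leg 5: desired track 133.1°; wind correction +1.8° → command heading 134.9°, groundspeed 201.0 kt
Leg 6: desired track 103.3°; wind correction +6.2° → command heading 109.5°, groundspeed 208.6 kt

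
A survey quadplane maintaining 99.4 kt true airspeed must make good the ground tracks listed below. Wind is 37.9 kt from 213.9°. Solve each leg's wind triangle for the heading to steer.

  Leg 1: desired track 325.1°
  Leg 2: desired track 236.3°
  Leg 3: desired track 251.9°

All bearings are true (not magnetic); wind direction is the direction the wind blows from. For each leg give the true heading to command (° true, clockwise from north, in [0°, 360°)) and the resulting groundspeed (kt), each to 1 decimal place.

Leg 1: desired track 325.1°; wind correction -20.8° → command heading 304.3°, groundspeed 106.6 kt
Leg 2: desired track 236.3°; wind correction -8.4° → command heading 227.9°, groundspeed 63.3 kt
Leg 3: desired track 251.9°; wind correction -13.6° → command heading 238.3°, groundspeed 66.8 kt

Leg 1: heading=304.3°, groundspeed=106.6 kt
Leg 2: heading=227.9°, groundspeed=63.3 kt
Leg 3: heading=238.3°, groundspeed=66.8 kt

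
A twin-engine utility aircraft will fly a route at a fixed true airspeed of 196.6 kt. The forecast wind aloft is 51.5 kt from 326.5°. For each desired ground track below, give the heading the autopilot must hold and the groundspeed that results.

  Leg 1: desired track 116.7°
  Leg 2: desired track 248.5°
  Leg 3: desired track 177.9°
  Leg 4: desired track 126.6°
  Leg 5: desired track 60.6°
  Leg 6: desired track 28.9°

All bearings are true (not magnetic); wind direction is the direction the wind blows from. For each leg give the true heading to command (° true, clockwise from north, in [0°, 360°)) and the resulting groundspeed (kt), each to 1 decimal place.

Leg 1: heading=109.2°, groundspeed=239.6 kt
Leg 2: heading=263.3°, groundspeed=179.3 kt
Leg 3: heading=185.7°, groundspeed=238.7 kt
Leg 4: heading=121.5°, groundspeed=244.2 kt
Leg 5: heading=45.5°, groundspeed=193.5 kt
Leg 6: heading=15.5°, groundspeed=167.4 kt

Leg 1: desired track 116.7°; wind correction -7.5° → command heading 109.2°, groundspeed 239.6 kt
Leg 2: desired track 248.5°; wind correction +14.8° → command heading 263.3°, groundspeed 179.3 kt
Leg 3: desired track 177.9°; wind correction +7.8° → command heading 185.7°, groundspeed 238.7 kt
Leg 4: desired track 126.6°; wind correction -5.1° → command heading 121.5°, groundspeed 244.2 kt
Leg 5: desired track 60.6°; wind correction -15.1° → command heading 45.5°, groundspeed 193.5 kt
Leg 6: desired track 28.9°; wind correction -13.4° → command heading 15.5°, groundspeed 167.4 kt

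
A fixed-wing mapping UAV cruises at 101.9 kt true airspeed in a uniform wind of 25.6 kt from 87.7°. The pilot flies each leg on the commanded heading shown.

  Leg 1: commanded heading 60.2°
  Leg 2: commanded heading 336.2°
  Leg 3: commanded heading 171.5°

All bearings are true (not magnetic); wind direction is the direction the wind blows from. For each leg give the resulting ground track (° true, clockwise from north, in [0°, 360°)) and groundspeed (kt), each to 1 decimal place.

Leg 1: heading 60.2°; drift -8.5° → track 51.7°, groundspeed 80.1 kt
Leg 2: heading 336.2°; drift -12.1° → track 324.1°, groundspeed 113.8 kt
Leg 3: heading 171.5°; drift +14.4° → track 185.9°, groundspeed 102.3 kt

Leg 1: track=51.7°, groundspeed=80.1 kt
Leg 2: track=324.1°, groundspeed=113.8 kt
Leg 3: track=185.9°, groundspeed=102.3 kt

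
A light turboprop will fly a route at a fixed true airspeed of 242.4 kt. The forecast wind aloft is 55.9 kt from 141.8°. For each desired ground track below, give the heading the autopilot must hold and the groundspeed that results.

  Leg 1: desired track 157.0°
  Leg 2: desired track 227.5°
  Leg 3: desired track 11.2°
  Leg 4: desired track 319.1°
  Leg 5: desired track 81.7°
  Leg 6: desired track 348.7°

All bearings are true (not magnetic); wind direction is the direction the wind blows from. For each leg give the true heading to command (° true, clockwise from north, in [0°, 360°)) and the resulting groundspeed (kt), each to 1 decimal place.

Leg 1: heading=153.5°, groundspeed=188.0 kt
Leg 2: heading=214.2°, groundspeed=231.7 kt
Leg 3: heading=21.3°, groundspeed=275.0 kt
Leg 4: heading=318.5°, groundspeed=298.2 kt
Leg 5: heading=93.2°, groundspeed=209.6 kt
Leg 6: heading=354.7°, groundspeed=290.9 kt

Leg 1: desired track 157.0°; wind correction -3.5° → command heading 153.5°, groundspeed 188.0 kt
Leg 2: desired track 227.5°; wind correction -13.3° → command heading 214.2°, groundspeed 231.7 kt
Leg 3: desired track 11.2°; wind correction +10.1° → command heading 21.3°, groundspeed 275.0 kt
Leg 4: desired track 319.1°; wind correction -0.6° → command heading 318.5°, groundspeed 298.2 kt
Leg 5: desired track 81.7°; wind correction +11.5° → command heading 93.2°, groundspeed 209.6 kt
Leg 6: desired track 348.7°; wind correction +6.0° → command heading 354.7°, groundspeed 290.9 kt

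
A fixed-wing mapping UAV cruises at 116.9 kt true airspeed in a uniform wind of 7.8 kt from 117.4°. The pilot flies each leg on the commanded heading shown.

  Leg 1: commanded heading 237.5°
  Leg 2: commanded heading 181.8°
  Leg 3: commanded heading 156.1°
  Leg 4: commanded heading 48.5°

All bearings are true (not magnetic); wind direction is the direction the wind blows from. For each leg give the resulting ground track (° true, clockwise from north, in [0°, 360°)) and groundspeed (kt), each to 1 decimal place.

Leg 1: heading 237.5°; drift +3.2° → track 240.7°, groundspeed 121.0 kt
Leg 2: heading 181.8°; drift +3.5° → track 185.3°, groundspeed 113.7 kt
Leg 3: heading 156.1°; drift +2.5° → track 158.6°, groundspeed 110.9 kt
Leg 4: heading 48.5°; drift -3.6° → track 44.9°, groundspeed 114.3 kt

Leg 1: track=240.7°, groundspeed=121.0 kt
Leg 2: track=185.3°, groundspeed=113.7 kt
Leg 3: track=158.6°, groundspeed=110.9 kt
Leg 4: track=44.9°, groundspeed=114.3 kt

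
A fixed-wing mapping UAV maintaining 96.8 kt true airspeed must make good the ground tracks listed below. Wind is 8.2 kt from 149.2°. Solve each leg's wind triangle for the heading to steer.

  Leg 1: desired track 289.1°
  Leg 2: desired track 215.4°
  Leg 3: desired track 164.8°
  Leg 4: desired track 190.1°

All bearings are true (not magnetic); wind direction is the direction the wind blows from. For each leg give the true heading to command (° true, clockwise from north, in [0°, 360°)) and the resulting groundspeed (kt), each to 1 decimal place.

Leg 1: heading=286.0°, groundspeed=102.9 kt
Leg 2: heading=211.0°, groundspeed=93.2 kt
Leg 3: heading=163.5°, groundspeed=88.9 kt
Leg 4: heading=186.9°, groundspeed=90.5 kt

Leg 1: desired track 289.1°; wind correction -3.1° → command heading 286.0°, groundspeed 102.9 kt
Leg 2: desired track 215.4°; wind correction -4.4° → command heading 211.0°, groundspeed 93.2 kt
Leg 3: desired track 164.8°; wind correction -1.3° → command heading 163.5°, groundspeed 88.9 kt
Leg 4: desired track 190.1°; wind correction -3.2° → command heading 186.9°, groundspeed 90.5 kt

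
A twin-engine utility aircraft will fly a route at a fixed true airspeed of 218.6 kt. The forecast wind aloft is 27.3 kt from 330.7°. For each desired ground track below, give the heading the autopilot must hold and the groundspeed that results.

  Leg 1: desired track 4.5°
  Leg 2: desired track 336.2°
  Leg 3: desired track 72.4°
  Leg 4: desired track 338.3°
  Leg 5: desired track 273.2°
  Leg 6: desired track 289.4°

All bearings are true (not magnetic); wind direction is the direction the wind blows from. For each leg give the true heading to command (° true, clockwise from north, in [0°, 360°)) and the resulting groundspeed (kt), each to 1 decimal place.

Leg 1: desired track 4.5°; wind correction -4.0° → command heading 0.5°, groundspeed 195.4 kt
Leg 2: desired track 336.2°; wind correction -0.7° → command heading 335.5°, groundspeed 191.4 kt
Leg 3: desired track 72.4°; wind correction -7.0° → command heading 65.4°, groundspeed 222.5 kt
Leg 4: desired track 338.3°; wind correction -0.9° → command heading 337.4°, groundspeed 191.5 kt
Leg 5: desired track 273.2°; wind correction +6.0° → command heading 279.2°, groundspeed 202.7 kt
Leg 6: desired track 289.4°; wind correction +4.7° → command heading 294.1°, groundspeed 197.3 kt

Leg 1: heading=0.5°, groundspeed=195.4 kt
Leg 2: heading=335.5°, groundspeed=191.4 kt
Leg 3: heading=65.4°, groundspeed=222.5 kt
Leg 4: heading=337.4°, groundspeed=191.5 kt
Leg 5: heading=279.2°, groundspeed=202.7 kt
Leg 6: heading=294.1°, groundspeed=197.3 kt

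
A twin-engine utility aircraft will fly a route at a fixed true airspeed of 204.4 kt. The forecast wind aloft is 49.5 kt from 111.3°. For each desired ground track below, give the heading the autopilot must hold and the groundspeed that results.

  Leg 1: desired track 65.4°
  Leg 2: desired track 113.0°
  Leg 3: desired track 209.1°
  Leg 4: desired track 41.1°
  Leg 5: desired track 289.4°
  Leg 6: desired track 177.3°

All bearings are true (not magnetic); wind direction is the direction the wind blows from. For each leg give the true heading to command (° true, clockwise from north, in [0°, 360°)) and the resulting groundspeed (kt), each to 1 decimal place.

Leg 1: desired track 65.4°; wind correction +10.0° → command heading 75.4°, groundspeed 166.8 kt
Leg 2: desired track 113.0°; wind correction -0.4° → command heading 112.6°, groundspeed 154.9 kt
Leg 3: desired track 209.1°; wind correction -13.9° → command heading 195.2°, groundspeed 205.1 kt
Leg 4: desired track 41.1°; wind correction +13.2° → command heading 54.3°, groundspeed 182.3 kt
Leg 5: desired track 289.4°; wind correction -0.5° → command heading 288.9°, groundspeed 253.9 kt
Leg 6: desired track 177.3°; wind correction -12.8° → command heading 164.5°, groundspeed 179.2 kt

Leg 1: heading=75.4°, groundspeed=166.8 kt
Leg 2: heading=112.6°, groundspeed=154.9 kt
Leg 3: heading=195.2°, groundspeed=205.1 kt
Leg 4: heading=54.3°, groundspeed=182.3 kt
Leg 5: heading=288.9°, groundspeed=253.9 kt
Leg 6: heading=164.5°, groundspeed=179.2 kt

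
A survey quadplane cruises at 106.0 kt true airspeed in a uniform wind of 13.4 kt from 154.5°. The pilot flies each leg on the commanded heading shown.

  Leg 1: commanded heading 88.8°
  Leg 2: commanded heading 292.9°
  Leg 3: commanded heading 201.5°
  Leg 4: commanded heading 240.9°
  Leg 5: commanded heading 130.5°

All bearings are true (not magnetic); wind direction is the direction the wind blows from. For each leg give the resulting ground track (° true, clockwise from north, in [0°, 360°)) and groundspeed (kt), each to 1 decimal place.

Leg 1: heading 88.8°; drift -6.9° → track 81.9°, groundspeed 101.2 kt
Leg 2: heading 292.9°; drift +4.4° → track 297.3°, groundspeed 116.4 kt
Leg 3: heading 201.5°; drift +5.8° → track 207.3°, groundspeed 97.4 kt
Leg 4: heading 240.9°; drift +7.2° → track 248.1°, groundspeed 106.0 kt
Leg 5: heading 130.5°; drift -3.3° → track 127.2°, groundspeed 93.9 kt

Leg 1: track=81.9°, groundspeed=101.2 kt
Leg 2: track=297.3°, groundspeed=116.4 kt
Leg 3: track=207.3°, groundspeed=97.4 kt
Leg 4: track=248.1°, groundspeed=106.0 kt
Leg 5: track=127.2°, groundspeed=93.9 kt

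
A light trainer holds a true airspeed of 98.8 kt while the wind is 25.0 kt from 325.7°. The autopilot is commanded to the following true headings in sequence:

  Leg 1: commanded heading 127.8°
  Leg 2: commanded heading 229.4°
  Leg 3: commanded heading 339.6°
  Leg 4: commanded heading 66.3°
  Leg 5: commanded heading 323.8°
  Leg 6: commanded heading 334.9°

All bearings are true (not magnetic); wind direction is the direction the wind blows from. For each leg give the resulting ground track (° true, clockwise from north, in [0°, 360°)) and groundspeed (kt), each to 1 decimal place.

Leg 1: track=131.4°, groundspeed=122.8 kt
Leg 2: track=215.6°, groundspeed=104.5 kt
Leg 3: track=344.2°, groundspeed=74.8 kt
Leg 4: track=79.7°, groundspeed=106.3 kt
Leg 5: track=323.2°, groundspeed=73.8 kt
Leg 6: track=338.0°, groundspeed=74.2 kt

Leg 1: heading 127.8°; drift +3.6° → track 131.4°, groundspeed 122.8 kt
Leg 2: heading 229.4°; drift -13.8° → track 215.6°, groundspeed 104.5 kt
Leg 3: heading 339.6°; drift +4.6° → track 344.2°, groundspeed 74.8 kt
Leg 4: heading 66.3°; drift +13.4° → track 79.7°, groundspeed 106.3 kt
Leg 5: heading 323.8°; drift -0.6° → track 323.2°, groundspeed 73.8 kt
Leg 6: heading 334.9°; drift +3.1° → track 338.0°, groundspeed 74.2 kt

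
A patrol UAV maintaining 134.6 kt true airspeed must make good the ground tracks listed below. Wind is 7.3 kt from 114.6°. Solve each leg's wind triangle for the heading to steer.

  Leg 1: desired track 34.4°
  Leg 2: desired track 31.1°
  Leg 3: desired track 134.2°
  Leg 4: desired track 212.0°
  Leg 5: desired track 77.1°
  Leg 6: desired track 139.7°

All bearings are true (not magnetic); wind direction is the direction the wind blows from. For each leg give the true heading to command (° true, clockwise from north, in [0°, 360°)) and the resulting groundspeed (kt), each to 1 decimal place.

Leg 1: desired track 34.4°; wind correction +3.1° → command heading 37.5°, groundspeed 133.2 kt
Leg 2: desired track 31.1°; wind correction +3.1° → command heading 34.2°, groundspeed 133.6 kt
Leg 3: desired track 134.2°; wind correction -1.0° → command heading 133.2°, groundspeed 127.7 kt
Leg 4: desired track 212.0°; wind correction -3.1° → command heading 208.9°, groundspeed 135.3 kt
Leg 5: desired track 77.1°; wind correction +1.9° → command heading 79.0°, groundspeed 128.7 kt
Leg 6: desired track 139.7°; wind correction -1.3° → command heading 138.4°, groundspeed 128.0 kt

Leg 1: heading=37.5°, groundspeed=133.2 kt
Leg 2: heading=34.2°, groundspeed=133.6 kt
Leg 3: heading=133.2°, groundspeed=127.7 kt
Leg 4: heading=208.9°, groundspeed=135.3 kt
Leg 5: heading=79.0°, groundspeed=128.7 kt
Leg 6: heading=138.4°, groundspeed=128.0 kt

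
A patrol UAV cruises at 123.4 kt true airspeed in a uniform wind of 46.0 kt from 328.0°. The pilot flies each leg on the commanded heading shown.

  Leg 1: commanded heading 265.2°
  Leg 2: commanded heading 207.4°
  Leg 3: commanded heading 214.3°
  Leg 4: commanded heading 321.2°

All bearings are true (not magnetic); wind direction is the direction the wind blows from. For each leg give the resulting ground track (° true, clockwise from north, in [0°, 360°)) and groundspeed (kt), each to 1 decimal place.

Leg 1: heading 265.2°; drift -21.8° → track 243.4°, groundspeed 110.2 kt
Leg 2: heading 207.4°; drift -15.1° → track 192.3°, groundspeed 152.1 kt
Leg 3: heading 214.3°; drift -16.5° → track 197.8°, groundspeed 148.0 kt
Leg 4: heading 321.2°; drift -4.0° → track 317.2°, groundspeed 77.9 kt

Leg 1: track=243.4°, groundspeed=110.2 kt
Leg 2: track=192.3°, groundspeed=152.1 kt
Leg 3: track=197.8°, groundspeed=148.0 kt
Leg 4: track=317.2°, groundspeed=77.9 kt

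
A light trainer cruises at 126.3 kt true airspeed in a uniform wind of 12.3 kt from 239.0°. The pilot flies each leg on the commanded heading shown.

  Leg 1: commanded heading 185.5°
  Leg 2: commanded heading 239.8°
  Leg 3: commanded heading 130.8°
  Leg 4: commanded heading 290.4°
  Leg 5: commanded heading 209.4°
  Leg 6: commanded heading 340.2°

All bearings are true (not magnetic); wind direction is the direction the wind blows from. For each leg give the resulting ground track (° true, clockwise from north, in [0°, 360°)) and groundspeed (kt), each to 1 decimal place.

Leg 1: track=180.7°, groundspeed=119.4 kt
Leg 2: track=239.9°, groundspeed=114.0 kt
Leg 3: track=125.7°, groundspeed=130.7 kt
Leg 4: track=295.0°, groundspeed=119.0 kt
Leg 5: track=206.4°, groundspeed=115.8 kt
Leg 6: track=345.6°, groundspeed=129.3 kt

Leg 1: heading 185.5°; drift -4.8° → track 180.7°, groundspeed 119.4 kt
Leg 2: heading 239.8°; drift +0.1° → track 239.9°, groundspeed 114.0 kt
Leg 3: heading 130.8°; drift -5.1° → track 125.7°, groundspeed 130.7 kt
Leg 4: heading 290.4°; drift +4.6° → track 295.0°, groundspeed 119.0 kt
Leg 5: heading 209.4°; drift -3.0° → track 206.4°, groundspeed 115.8 kt
Leg 6: heading 340.2°; drift +5.4° → track 345.6°, groundspeed 129.3 kt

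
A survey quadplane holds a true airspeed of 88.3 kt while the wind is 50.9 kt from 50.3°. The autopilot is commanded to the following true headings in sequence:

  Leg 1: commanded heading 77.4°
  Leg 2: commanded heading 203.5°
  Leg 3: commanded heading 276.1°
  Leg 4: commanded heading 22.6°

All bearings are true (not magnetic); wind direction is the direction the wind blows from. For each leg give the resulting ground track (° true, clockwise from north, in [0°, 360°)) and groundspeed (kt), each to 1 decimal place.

Leg 1: heading 77.4°; drift +28.3° → track 105.7°, groundspeed 48.8 kt
Leg 2: heading 203.5°; drift +9.7° → track 213.2°, groundspeed 135.7 kt
Leg 3: heading 276.1°; drift -16.4° → track 259.7°, groundspeed 129.1 kt
Leg 4: heading 22.6°; drift -28.7° → track 353.9°, groundspeed 49.3 kt

Leg 1: track=105.7°, groundspeed=48.8 kt
Leg 2: track=213.2°, groundspeed=135.7 kt
Leg 3: track=259.7°, groundspeed=129.1 kt
Leg 4: track=353.9°, groundspeed=49.3 kt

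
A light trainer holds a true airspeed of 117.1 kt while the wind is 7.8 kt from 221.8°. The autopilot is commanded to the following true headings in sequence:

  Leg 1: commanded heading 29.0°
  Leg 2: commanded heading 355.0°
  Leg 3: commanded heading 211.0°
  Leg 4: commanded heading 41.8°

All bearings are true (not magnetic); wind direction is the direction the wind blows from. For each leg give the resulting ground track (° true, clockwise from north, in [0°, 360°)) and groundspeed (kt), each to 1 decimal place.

Leg 1: heading 29.0°; drift +0.8° → track 29.8°, groundspeed 124.7 kt
Leg 2: heading 355.0°; drift +2.7° → track 357.7°, groundspeed 122.6 kt
Leg 3: heading 211.0°; drift -0.8° → track 210.2°, groundspeed 109.4 kt
Leg 4: heading 41.8°; drift +0.0° → track 41.8°, groundspeed 124.9 kt

Leg 1: track=29.8°, groundspeed=124.7 kt
Leg 2: track=357.7°, groundspeed=122.6 kt
Leg 3: track=210.2°, groundspeed=109.4 kt
Leg 4: track=41.8°, groundspeed=124.9 kt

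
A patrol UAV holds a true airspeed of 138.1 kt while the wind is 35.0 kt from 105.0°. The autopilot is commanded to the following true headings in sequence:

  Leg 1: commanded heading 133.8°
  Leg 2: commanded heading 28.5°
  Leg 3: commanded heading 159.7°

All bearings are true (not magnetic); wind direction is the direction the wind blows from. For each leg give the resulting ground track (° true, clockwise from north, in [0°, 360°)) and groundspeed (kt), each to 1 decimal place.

Leg 1: track=142.7°, groundspeed=108.7 kt
Leg 2: track=13.8°, groundspeed=134.3 kt
Leg 3: track=173.3°, groundspeed=121.3 kt

Leg 1: heading 133.8°; drift +8.9° → track 142.7°, groundspeed 108.7 kt
Leg 2: heading 28.5°; drift -14.7° → track 13.8°, groundspeed 134.3 kt
Leg 3: heading 159.7°; drift +13.6° → track 173.3°, groundspeed 121.3 kt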